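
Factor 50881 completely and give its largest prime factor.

73

50881 = 17 · 2993
2993 = 41 · 73
73 is prime.
So 50881 = 17 · 41 · 73; the largest prime factor is 73.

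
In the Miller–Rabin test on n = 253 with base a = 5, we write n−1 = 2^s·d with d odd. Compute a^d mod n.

191

253 − 1 = 252 = 2^2 · 63, so d = 63.
5^1 ≡ 5 (mod 253)
5^2 ≡ 5^2 = 25 ≡ 25 (mod 253)
5^4 ≡ 25^2 = 625 ≡ 119 (mod 253)
5^8 ≡ 119^2 = 14161 ≡ 246 (mod 253)
5^16 ≡ 246^2 = 60516 ≡ 49 (mod 253)
5^32 ≡ 49^2 = 2401 ≡ 124 (mod 253)
63 = 32 + 16 + 8 + 4 + 2 + 1 in binary powers of 2.
So 5^63 ≡ 124 · 49 · 246 · 119 · 25 · 5 ≡ 191 (mod 253).
Squaring chain: 191 → 49; never reaches −1, so base 5 is a Miller–Rabin witness that 253 is composite.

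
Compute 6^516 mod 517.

6^1 ≡ 6 (mod 517)
6^2 ≡ 6^2 = 36 ≡ 36 (mod 517)
6^4 ≡ 36^2 = 1296 ≡ 262 (mod 517)
6^8 ≡ 262^2 = 68644 ≡ 400 (mod 517)
6^16 ≡ 400^2 = 160000 ≡ 247 (mod 517)
6^32 ≡ 247^2 = 61009 ≡ 3 (mod 517)
6^64 ≡ 3^2 = 9 ≡ 9 (mod 517)
6^128 ≡ 9^2 = 81 ≡ 81 (mod 517)
6^256 ≡ 81^2 = 6561 ≡ 357 (mod 517)
6^512 ≡ 357^2 = 127449 ≡ 267 (mod 517)
516 = 512 + 4 in binary powers of 2.
So 6^516 ≡ 267 · 262 ≡ 159 (mod 517).
Since 159 ≠ 1, base 6 is a Fermat witness: 517 is composite.

159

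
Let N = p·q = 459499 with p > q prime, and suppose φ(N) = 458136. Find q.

φ(n) = (p−1)(q−1) = n − (p+q) + 1, so p + q = 459499 − 458136 + 1 = 1364.
p and q are the roots of t² − 1364t + 459499 = 0.
Discriminant: 1364² − 4·459499 = 1860496 − 1837996 = 22500; √22500 = 150.
q = (1364 − 150)/2 = 607, p = (1364 + 150)/2 = 757.
Check: 607 · 757 = 459499.

607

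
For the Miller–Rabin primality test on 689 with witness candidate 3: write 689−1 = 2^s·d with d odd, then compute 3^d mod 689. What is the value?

689 − 1 = 688 = 2^4 · 43, so d = 43.
3^1 ≡ 3 (mod 689)
3^2 ≡ 3^2 = 9 ≡ 9 (mod 689)
3^4 ≡ 9^2 = 81 ≡ 81 (mod 689)
3^8 ≡ 81^2 = 6561 ≡ 360 (mod 689)
3^16 ≡ 360^2 = 129600 ≡ 68 (mod 689)
3^32 ≡ 68^2 = 4624 ≡ 490 (mod 689)
43 = 32 + 8 + 2 + 1 in binary powers of 2.
So 3^43 ≡ 490 · 360 · 9 · 3 ≡ 432 (mod 689).
Squaring chain: 432 → 594 → 68 → 490; never reaches −1, so base 3 is a Miller–Rabin witness that 689 is composite.

432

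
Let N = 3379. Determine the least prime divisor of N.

31

3379 is odd.
Digit sum 22, not divisible by 3.
Ends in 9: not divisible by 5.
7: 3379 = 7·482 + 5
11: 3379 = 11·307 + 2
13: 3379 = 13·259 + 12
17: 3379 = 17·198 + 13
19: 3379 = 19·177 + 16
23: 3379 = 23·146 + 21
29: 3379 = 29·116 + 15
31: 3379 = 31·109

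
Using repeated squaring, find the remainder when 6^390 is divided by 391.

6^1 ≡ 6 (mod 391)
6^2 ≡ 6^2 = 36 ≡ 36 (mod 391)
6^4 ≡ 36^2 = 1296 ≡ 123 (mod 391)
6^8 ≡ 123^2 = 15129 ≡ 271 (mod 391)
6^16 ≡ 271^2 = 73441 ≡ 324 (mod 391)
6^32 ≡ 324^2 = 104976 ≡ 188 (mod 391)
6^64 ≡ 188^2 = 35344 ≡ 154 (mod 391)
6^128 ≡ 154^2 = 23716 ≡ 256 (mod 391)
6^256 ≡ 256^2 = 65536 ≡ 239 (mod 391)
390 = 256 + 128 + 4 + 2 in binary powers of 2.
So 6^390 ≡ 239 · 256 · 123 · 36 ≡ 25 (mod 391).
Since 25 ≠ 1, base 6 is a Fermat witness: 391 is composite.

25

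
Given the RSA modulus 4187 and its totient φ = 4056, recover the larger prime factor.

79

φ(n) = (p−1)(q−1) = n − (p+q) + 1, so p + q = 4187 − 4056 + 1 = 132.
p and q are the roots of t² − 132t + 4187 = 0.
Discriminant: 132² − 4·4187 = 17424 − 16748 = 676; √676 = 26.
q = (132 − 26)/2 = 53, p = (132 + 26)/2 = 79.
Check: 53 · 79 = 4187.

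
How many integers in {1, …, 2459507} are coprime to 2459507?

2400840

Factor: 2459507 = 79 · 163 · 191.
φ(2459507) = (79−1) · (163−1) · (191−1) = 78 · 162 · 190 = 2400840.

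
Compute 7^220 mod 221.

217

7^1 ≡ 7 (mod 221)
7^2 ≡ 7^2 = 49 ≡ 49 (mod 221)
7^4 ≡ 49^2 = 2401 ≡ 191 (mod 221)
7^8 ≡ 191^2 = 36481 ≡ 16 (mod 221)
7^16 ≡ 16^2 = 256 ≡ 35 (mod 221)
7^32 ≡ 35^2 = 1225 ≡ 120 (mod 221)
7^64 ≡ 120^2 = 14400 ≡ 35 (mod 221)
7^128 ≡ 35^2 = 1225 ≡ 120 (mod 221)
220 = 128 + 64 + 16 + 8 + 4 in binary powers of 2.
So 7^220 ≡ 120 · 35 · 35 · 16 · 191 ≡ 217 (mod 221).
Since 217 ≠ 1, base 7 is a Fermat witness: 221 is composite.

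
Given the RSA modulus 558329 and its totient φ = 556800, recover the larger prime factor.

φ(n) = (p−1)(q−1) = n − (p+q) + 1, so p + q = 558329 − 556800 + 1 = 1530.
p and q are the roots of t² − 1530t + 558329 = 0.
Discriminant: 1530² − 4·558329 = 2340900 − 2233316 = 107584; √107584 = 328.
q = (1530 − 328)/2 = 601, p = (1530 + 328)/2 = 929.
Check: 601 · 929 = 558329.

929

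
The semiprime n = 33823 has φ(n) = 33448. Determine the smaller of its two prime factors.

149

φ(n) = (p−1)(q−1) = n − (p+q) + 1, so p + q = 33823 − 33448 + 1 = 376.
p and q are the roots of t² − 376t + 33823 = 0.
Discriminant: 376² − 4·33823 = 141376 − 135292 = 6084; √6084 = 78.
q = (376 − 78)/2 = 149, p = (376 + 78)/2 = 227.
Check: 149 · 227 = 33823.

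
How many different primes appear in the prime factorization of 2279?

2

2279 = 43 · 53
2279 = 43 · 53, which has 2 distinct prime factors.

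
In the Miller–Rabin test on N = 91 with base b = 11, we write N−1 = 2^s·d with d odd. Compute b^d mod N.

8

91 − 1 = 90 = 2^1 · 45, so d = 45.
11^1 ≡ 11 (mod 91)
11^2 ≡ 11^2 = 121 ≡ 30 (mod 91)
11^4 ≡ 30^2 = 900 ≡ 81 (mod 91)
11^8 ≡ 81^2 = 6561 ≡ 9 (mod 91)
11^16 ≡ 9^2 = 81 ≡ 81 (mod 91)
11^32 ≡ 81^2 = 6561 ≡ 9 (mod 91)
45 = 32 + 8 + 4 + 1 in binary powers of 2.
So 11^45 ≡ 9 · 9 · 81 · 11 ≡ 8 (mod 91).
Squaring chain: 8; never reaches −1, so base 11 is a Miller–Rabin witness that 91 is composite.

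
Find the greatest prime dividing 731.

43

731 = 17 · 43
43 is prime.
So 731 = 17 · 43; the largest prime factor is 43.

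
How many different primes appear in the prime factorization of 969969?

969969 = 3 · 323323
323323 = 7 · 46189
46189 = 11 · 4199
4199 = 13 · 323
323 = 17 · 19
969969 = 3 · 7 · 11 · 13 · 17 · 19, which has 6 distinct prime factors.

6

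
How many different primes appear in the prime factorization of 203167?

203167 = 17^2 · 703
703 = 19 · 37
203167 = 17^2 · 19 · 37, which has 3 distinct prime factors.

3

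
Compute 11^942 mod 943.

453

11^1 ≡ 11 (mod 943)
11^2 ≡ 11^2 = 121 ≡ 121 (mod 943)
11^4 ≡ 121^2 = 14641 ≡ 496 (mod 943)
11^8 ≡ 496^2 = 246016 ≡ 836 (mod 943)
11^16 ≡ 836^2 = 698896 ≡ 133 (mod 943)
11^32 ≡ 133^2 = 17689 ≡ 715 (mod 943)
11^64 ≡ 715^2 = 511225 ≡ 119 (mod 943)
11^128 ≡ 119^2 = 14161 ≡ 16 (mod 943)
11^256 ≡ 16^2 = 256 ≡ 256 (mod 943)
11^512 ≡ 256^2 = 65536 ≡ 469 (mod 943)
942 = 512 + 256 + 128 + 32 + 8 + 4 + 2 in binary powers of 2.
So 11^942 ≡ 469 · 256 · 16 · 715 · 836 · 496 · 121 ≡ 453 (mod 943).
Since 453 ≠ 1, base 11 is a Fermat witness: 943 is composite.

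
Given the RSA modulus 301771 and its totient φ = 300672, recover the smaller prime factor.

φ(n) = (p−1)(q−1) = n − (p+q) + 1, so p + q = 301771 − 300672 + 1 = 1100.
p and q are the roots of t² − 1100t + 301771 = 0.
Discriminant: 1100² − 4·301771 = 1210000 − 1207084 = 2916; √2916 = 54.
q = (1100 − 54)/2 = 523, p = (1100 + 54)/2 = 577.
Check: 523 · 577 = 301771.

523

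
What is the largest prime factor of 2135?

2135 = 5 · 427
427 = 7 · 61
61 is prime.
So 2135 = 5 · 7 · 61; the largest prime factor is 61.

61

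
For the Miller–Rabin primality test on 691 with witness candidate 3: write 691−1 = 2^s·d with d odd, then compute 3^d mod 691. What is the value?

690

691 − 1 = 690 = 2^1 · 345, so d = 345.
3^1 ≡ 3 (mod 691)
3^2 ≡ 3^2 = 9 ≡ 9 (mod 691)
3^4 ≡ 9^2 = 81 ≡ 81 (mod 691)
3^8 ≡ 81^2 = 6561 ≡ 342 (mod 691)
3^16 ≡ 342^2 = 116964 ≡ 185 (mod 691)
3^32 ≡ 185^2 = 34225 ≡ 366 (mod 691)
3^64 ≡ 366^2 = 133956 ≡ 593 (mod 691)
3^128 ≡ 593^2 = 351649 ≡ 621 (mod 691)
3^256 ≡ 621^2 = 385641 ≡ 63 (mod 691)
345 = 256 + 64 + 16 + 8 + 1 in binary powers of 2.
So 3^345 ≡ 63 · 593 · 185 · 342 · 3 ≡ 690 (mod 691).
Since 3^d ≡ 690 (mod 691), base 3 does not prove 691 composite.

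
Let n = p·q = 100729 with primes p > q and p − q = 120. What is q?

Since p = q + 120, we have 100729 = q(q + 120), so q² + 120q − 100729 = 0.
Discriminant: 120² + 4·100729 = 14400 + 402916 = 417316; √417316 = 646.
q = (−120 + 646)/2 = 263, and p = q + 120 = 383.
Check: 263 · 383 = 100729.

263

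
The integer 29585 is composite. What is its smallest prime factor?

5

29585 is odd.
Digit sum 29, not divisible by 3.
Ends in 5: divisible by 5.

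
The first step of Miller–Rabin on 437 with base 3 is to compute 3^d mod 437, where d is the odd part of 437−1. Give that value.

437 − 1 = 436 = 2^2 · 109, so d = 109.
3^1 ≡ 3 (mod 437)
3^2 ≡ 3^2 = 9 ≡ 9 (mod 437)
3^4 ≡ 9^2 = 81 ≡ 81 (mod 437)
3^8 ≡ 81^2 = 6561 ≡ 6 (mod 437)
3^16 ≡ 6^2 = 36 ≡ 36 (mod 437)
3^32 ≡ 36^2 = 1296 ≡ 422 (mod 437)
3^64 ≡ 422^2 = 178084 ≡ 225 (mod 437)
109 = 64 + 32 + 8 + 4 + 1 in binary powers of 2.
So 3^109 ≡ 225 · 422 · 6 · 81 · 3 ≡ 307 (mod 437).
Squaring chain: 307 → 294; never reaches −1, so base 3 is a Miller–Rabin witness that 437 is composite.

307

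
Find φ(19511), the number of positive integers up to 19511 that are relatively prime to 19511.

19224

Factor: 19511 = 109 · 179.
φ(19511) = (109−1) · (179−1) = 108 · 178 = 19224.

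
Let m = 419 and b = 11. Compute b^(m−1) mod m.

1

11^1 ≡ 11 (mod 419)
11^2 ≡ 11^2 = 121 ≡ 121 (mod 419)
11^4 ≡ 121^2 = 14641 ≡ 395 (mod 419)
11^8 ≡ 395^2 = 156025 ≡ 157 (mod 419)
11^16 ≡ 157^2 = 24649 ≡ 347 (mod 419)
11^32 ≡ 347^2 = 120409 ≡ 156 (mod 419)
11^64 ≡ 156^2 = 24336 ≡ 34 (mod 419)
11^128 ≡ 34^2 = 1156 ≡ 318 (mod 419)
11^256 ≡ 318^2 = 101124 ≡ 145 (mod 419)
418 = 256 + 128 + 32 + 2 in binary powers of 2.
So 11^418 ≡ 145 · 318 · 156 · 121 ≡ 1 (mod 419).
Since the result is 1, base 11 gives no evidence that 419 is composite.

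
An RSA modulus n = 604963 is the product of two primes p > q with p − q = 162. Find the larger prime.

863

Since p = q + 162, we have 604963 = q(q + 162), so q² + 162q − 604963 = 0.
Discriminant: 162² + 4·604963 = 26244 + 2419852 = 2446096; √2446096 = 1564.
q = (−162 + 1564)/2 = 701, and p = q + 162 = 863.
Check: 701 · 863 = 604963.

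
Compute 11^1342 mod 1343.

11^1 ≡ 11 (mod 1343)
11^2 ≡ 11^2 = 121 ≡ 121 (mod 1343)
11^4 ≡ 121^2 = 14641 ≡ 1211 (mod 1343)
11^8 ≡ 1211^2 = 1466521 ≡ 1308 (mod 1343)
11^16 ≡ 1308^2 = 1710864 ≡ 1225 (mod 1343)
11^32 ≡ 1225^2 = 1500625 ≡ 494 (mod 1343)
11^64 ≡ 494^2 = 244036 ≡ 953 (mod 1343)
11^128 ≡ 953^2 = 908209 ≡ 341 (mod 1343)
11^256 ≡ 341^2 = 116281 ≡ 783 (mod 1343)
11^512 ≡ 783^2 = 613089 ≡ 681 (mod 1343)
11^1024 ≡ 681^2 = 463761 ≡ 426 (mod 1343)
1342 = 1024 + 256 + 32 + 16 + 8 + 4 + 2 in binary powers of 2.
So 11^1342 ≡ 426 · 783 · 494 · 1225 · 1308 · 1211 · 121 ≡ 672 (mod 1343).
Since 672 ≠ 1, base 11 is a Fermat witness: 1343 is composite.

672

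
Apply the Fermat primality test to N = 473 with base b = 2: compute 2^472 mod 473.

2^1 ≡ 2 (mod 473)
2^2 ≡ 2^2 = 4 ≡ 4 (mod 473)
2^4 ≡ 4^2 = 16 ≡ 16 (mod 473)
2^8 ≡ 16^2 = 256 ≡ 256 (mod 473)
2^16 ≡ 256^2 = 65536 ≡ 262 (mod 473)
2^32 ≡ 262^2 = 68644 ≡ 59 (mod 473)
2^64 ≡ 59^2 = 3481 ≡ 170 (mod 473)
2^128 ≡ 170^2 = 28900 ≡ 47 (mod 473)
2^256 ≡ 47^2 = 2209 ≡ 317 (mod 473)
472 = 256 + 128 + 64 + 16 + 8 in binary powers of 2.
So 2^472 ≡ 317 · 47 · 170 · 262 · 256 ≡ 422 (mod 473).
Since 422 ≠ 1, base 2 is a Fermat witness: 473 is composite.

422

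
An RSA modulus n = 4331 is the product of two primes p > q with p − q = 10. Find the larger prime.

71

Since p = q + 10, we have 4331 = q(q + 10), so q² + 10q − 4331 = 0.
Discriminant: 10² + 4·4331 = 100 + 17324 = 17424; √17424 = 132.
q = (−10 + 132)/2 = 61, and p = q + 10 = 71.
Check: 61 · 71 = 4331.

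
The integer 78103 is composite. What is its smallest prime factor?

78103 is odd.
Digit sum 19, not divisible by 3.
Ends in 3: not divisible by 5.
7: 78103 = 7·11157 + 4
11: 78103 = 11·7100 + 3
13: 78103 = 13·6007 + 12
17: 78103 = 17·4594 + 5
19: 78103 = 19·4110 + 13
23: 78103 = 23·3395 + 18
29: 78103 = 29·2693 + 6
31: 78103 = 31·2519 + 14
37: 78103 = 37·2110 + 33
41: 78103 = 41·1904 + 39
43: 78103 = 43·1816 + 15
47: 78103 = 47·1661 + 36
53: 78103 = 53·1473 + 34
59: 78103 = 59·1323 + 46
61: 78103 = 61·1280 + 23
67: 78103 = 67·1165 + 48
71: 78103 = 71·1100 + 3
73: 78103 = 73·1069 + 66
79: 78103 = 79·988 + 51
83: 78103 = 83·941

83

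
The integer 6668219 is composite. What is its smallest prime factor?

6668219 is odd.
Digit sum 38, not divisible by 3.
Ends in 9: not divisible by 5.
7: 6668219 = 7·952602 + 5
11: 6668219 = 11·606201 + 8
13: 6668219 = 13·512939 + 12
17: 6668219 = 17·392248 + 3
19: 6668219 = 19·350958 + 17
23: 6668219 = 23·289922 + 13
29: 6668219 = 29·229938 + 17
31: 6668219 = 31·215103 + 26
37: 6668219 = 37·180222 + 5
41: 6668219 = 41·162639 + 20
43: 6668219 = 43·155074 + 37
47: 6668219 = 47·141877

47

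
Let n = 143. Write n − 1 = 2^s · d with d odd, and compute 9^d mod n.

143 − 1 = 142 = 2^1 · 71, so d = 71.
9^1 ≡ 9 (mod 143)
9^2 ≡ 9^2 = 81 ≡ 81 (mod 143)
9^4 ≡ 81^2 = 6561 ≡ 126 (mod 143)
9^8 ≡ 126^2 = 15876 ≡ 3 (mod 143)
9^16 ≡ 3^2 = 9 ≡ 9 (mod 143)
9^32 ≡ 9^2 = 81 ≡ 81 (mod 143)
9^64 ≡ 81^2 = 6561 ≡ 126 (mod 143)
71 = 64 + 4 + 2 + 1 in binary powers of 2.
So 9^71 ≡ 126 · 126 · 81 · 9 ≡ 42 (mod 143).
Squaring chain: 42; never reaches −1, so base 9 is a Miller–Rabin witness that 143 is composite.

42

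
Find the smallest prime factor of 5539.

29

5539 is odd.
Digit sum 22, not divisible by 3.
Ends in 9: not divisible by 5.
7: 5539 = 7·791 + 2
11: 5539 = 11·503 + 6
13: 5539 = 13·426 + 1
17: 5539 = 17·325 + 14
19: 5539 = 19·291 + 10
23: 5539 = 23·240 + 19
29: 5539 = 29·191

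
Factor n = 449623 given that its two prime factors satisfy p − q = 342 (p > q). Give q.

Since p = q + 342, we have 449623 = q(q + 342), so q² + 342q − 449623 = 0.
Discriminant: 342² + 4·449623 = 116964 + 1798492 = 1915456; √1915456 = 1384.
q = (−342 + 1384)/2 = 521, and p = q + 342 = 863.
Check: 521 · 863 = 449623.

521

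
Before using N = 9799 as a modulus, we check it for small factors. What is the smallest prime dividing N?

41

9799 is odd.
Digit sum 34, not divisible by 3.
Ends in 9: not divisible by 5.
7: 9799 = 7·1399 + 6
11: 9799 = 11·890 + 9
13: 9799 = 13·753 + 10
17: 9799 = 17·576 + 7
19: 9799 = 19·515 + 14
23: 9799 = 23·426 + 1
29: 9799 = 29·337 + 26
31: 9799 = 31·316 + 3
37: 9799 = 37·264 + 31
41: 9799 = 41·239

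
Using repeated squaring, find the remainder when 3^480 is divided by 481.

3^1 ≡ 3 (mod 481)
3^2 ≡ 3^2 = 9 ≡ 9 (mod 481)
3^4 ≡ 9^2 = 81 ≡ 81 (mod 481)
3^8 ≡ 81^2 = 6561 ≡ 308 (mod 481)
3^16 ≡ 308^2 = 94864 ≡ 107 (mod 481)
3^32 ≡ 107^2 = 11449 ≡ 386 (mod 481)
3^64 ≡ 386^2 = 148996 ≡ 367 (mod 481)
3^128 ≡ 367^2 = 134689 ≡ 9 (mod 481)
3^256 ≡ 9^2 = 81 ≡ 81 (mod 481)
480 = 256 + 128 + 64 + 32 in binary powers of 2.
So 3^480 ≡ 81 · 9 · 367 · 386 ≡ 417 (mod 481).
Since 417 ≠ 1, base 3 is a Fermat witness: 481 is composite.

417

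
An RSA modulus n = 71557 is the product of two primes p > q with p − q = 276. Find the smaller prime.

163

Since p = q + 276, we have 71557 = q(q + 276), so q² + 276q − 71557 = 0.
Discriminant: 276² + 4·71557 = 76176 + 286228 = 362404; √362404 = 602.
q = (−276 + 602)/2 = 163, and p = q + 276 = 439.
Check: 163 · 439 = 71557.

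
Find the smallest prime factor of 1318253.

1318253 is odd.
Digit sum 23, not divisible by 3.
Ends in 3: not divisible by 5.
7: 1318253 = 7·188321 + 6
11: 1318253 = 11·119841 + 2
13: 1318253 = 13·101404 + 1
17: 1318253 = 17·77544 + 5
19: 1318253 = 19·69381 + 14
23: 1318253 = 23·57315 + 8
29: 1318253 = 29·45457

29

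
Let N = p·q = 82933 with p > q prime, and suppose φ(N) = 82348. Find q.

239

φ(n) = (p−1)(q−1) = n − (p+q) + 1, so p + q = 82933 − 82348 + 1 = 586.
p and q are the roots of t² − 586t + 82933 = 0.
Discriminant: 586² − 4·82933 = 343396 − 331732 = 11664; √11664 = 108.
q = (586 − 108)/2 = 239, p = (586 + 108)/2 = 347.
Check: 239 · 347 = 82933.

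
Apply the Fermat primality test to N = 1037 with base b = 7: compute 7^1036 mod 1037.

931

7^1 ≡ 7 (mod 1037)
7^2 ≡ 7^2 = 49 ≡ 49 (mod 1037)
7^4 ≡ 49^2 = 2401 ≡ 327 (mod 1037)
7^8 ≡ 327^2 = 106929 ≡ 118 (mod 1037)
7^16 ≡ 118^2 = 13924 ≡ 443 (mod 1037)
7^32 ≡ 443^2 = 196249 ≡ 256 (mod 1037)
7^64 ≡ 256^2 = 65536 ≡ 205 (mod 1037)
7^128 ≡ 205^2 = 42025 ≡ 545 (mod 1037)
7^256 ≡ 545^2 = 297025 ≡ 443 (mod 1037)
7^512 ≡ 443^2 = 196249 ≡ 256 (mod 1037)
7^1024 ≡ 256^2 = 65536 ≡ 205 (mod 1037)
1036 = 1024 + 8 + 4 in binary powers of 2.
So 7^1036 ≡ 205 · 118 · 327 ≡ 931 (mod 1037).
Since 931 ≠ 1, base 7 is a Fermat witness: 1037 is composite.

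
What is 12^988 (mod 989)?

418

12^1 ≡ 12 (mod 989)
12^2 ≡ 12^2 = 144 ≡ 144 (mod 989)
12^4 ≡ 144^2 = 20736 ≡ 956 (mod 989)
12^8 ≡ 956^2 = 913936 ≡ 100 (mod 989)
12^16 ≡ 100^2 = 10000 ≡ 110 (mod 989)
12^32 ≡ 110^2 = 12100 ≡ 232 (mod 989)
12^64 ≡ 232^2 = 53824 ≡ 418 (mod 989)
12^128 ≡ 418^2 = 174724 ≡ 660 (mod 989)
12^256 ≡ 660^2 = 435600 ≡ 440 (mod 989)
12^512 ≡ 440^2 = 193600 ≡ 745 (mod 989)
988 = 512 + 256 + 128 + 64 + 16 + 8 + 4 in binary powers of 2.
So 12^988 ≡ 745 · 440 · 660 · 418 · 110 · 100 · 956 ≡ 418 (mod 989).
Since 418 ≠ 1, base 12 is a Fermat witness: 989 is composite.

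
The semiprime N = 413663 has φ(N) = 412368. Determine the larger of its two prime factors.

727

φ(n) = (p−1)(q−1) = n − (p+q) + 1, so p + q = 413663 − 412368 + 1 = 1296.
p and q are the roots of t² − 1296t + 413663 = 0.
Discriminant: 1296² − 4·413663 = 1679616 − 1654652 = 24964; √24964 = 158.
q = (1296 − 158)/2 = 569, p = (1296 + 158)/2 = 727.
Check: 569 · 727 = 413663.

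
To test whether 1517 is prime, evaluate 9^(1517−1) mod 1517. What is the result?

493

9^1 ≡ 9 (mod 1517)
9^2 ≡ 9^2 = 81 ≡ 81 (mod 1517)
9^4 ≡ 81^2 = 6561 ≡ 493 (mod 1517)
9^8 ≡ 493^2 = 243049 ≡ 329 (mod 1517)
9^16 ≡ 329^2 = 108241 ≡ 534 (mod 1517)
9^32 ≡ 534^2 = 285156 ≡ 1477 (mod 1517)
9^64 ≡ 1477^2 = 2181529 ≡ 83 (mod 1517)
9^128 ≡ 83^2 = 6889 ≡ 821 (mod 1517)
9^256 ≡ 821^2 = 674041 ≡ 493 (mod 1517)
9^512 ≡ 493^2 = 243049 ≡ 329 (mod 1517)
9^1024 ≡ 329^2 = 108241 ≡ 534 (mod 1517)
1516 = 1024 + 256 + 128 + 64 + 32 + 8 + 4 in binary powers of 2.
So 9^1516 ≡ 534 · 493 · 821 · 83 · 1477 · 329 · 493 ≡ 493 (mod 1517).
Since 493 ≠ 1, base 9 is a Fermat witness: 1517 is composite.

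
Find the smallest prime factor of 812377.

29

812377 is odd.
Digit sum 28, not divisible by 3.
Ends in 7: not divisible by 5.
7: 812377 = 7·116053 + 6
11: 812377 = 11·73852 + 5
13: 812377 = 13·62490 + 7
17: 812377 = 17·47786 + 15
19: 812377 = 19·42756 + 13
23: 812377 = 23·35320 + 17
29: 812377 = 29·28013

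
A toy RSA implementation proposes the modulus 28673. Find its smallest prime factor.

53

28673 is odd.
Digit sum 26, not divisible by 3.
Ends in 3: not divisible by 5.
7: 28673 = 7·4096 + 1
11: 28673 = 11·2606 + 7
13: 28673 = 13·2205 + 8
17: 28673 = 17·1686 + 11
19: 28673 = 19·1509 + 2
23: 28673 = 23·1246 + 15
29: 28673 = 29·988 + 21
31: 28673 = 31·924 + 29
37: 28673 = 37·774 + 35
41: 28673 = 41·699 + 14
43: 28673 = 43·666 + 35
47: 28673 = 47·610 + 3
53: 28673 = 53·541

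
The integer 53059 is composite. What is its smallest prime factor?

97

53059 is odd.
Digit sum 22, not divisible by 3.
Ends in 9: not divisible by 5.
7: 53059 = 7·7579 + 6
11: 53059 = 11·4823 + 6
13: 53059 = 13·4081 + 6
17: 53059 = 17·3121 + 2
19: 53059 = 19·2792 + 11
23: 53059 = 23·2306 + 21
29: 53059 = 29·1829 + 18
31: 53059 = 31·1711 + 18
37: 53059 = 37·1434 + 1
41: 53059 = 41·1294 + 5
43: 53059 = 43·1233 + 40
47: 53059 = 47·1128 + 43
53: 53059 = 53·1001 + 6
59: 53059 = 59·899 + 18
61: 53059 = 61·869 + 50
67: 53059 = 67·791 + 62
71: 53059 = 71·747 + 22
73: 53059 = 73·726 + 61
79: 53059 = 79·671 + 50
83: 53059 = 83·639 + 22
89: 53059 = 89·596 + 15
97: 53059 = 97·547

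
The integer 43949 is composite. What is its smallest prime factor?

71

43949 is odd.
Digit sum 29, not divisible by 3.
Ends in 9: not divisible by 5.
7: 43949 = 7·6278 + 3
11: 43949 = 11·3995 + 4
13: 43949 = 13·3380 + 9
17: 43949 = 17·2585 + 4
19: 43949 = 19·2313 + 2
23: 43949 = 23·1910 + 19
29: 43949 = 29·1515 + 14
31: 43949 = 31·1417 + 22
37: 43949 = 37·1187 + 30
41: 43949 = 41·1071 + 38
43: 43949 = 43·1022 + 3
47: 43949 = 47·935 + 4
53: 43949 = 53·829 + 12
59: 43949 = 59·744 + 53
61: 43949 = 61·720 + 29
67: 43949 = 67·655 + 64
71: 43949 = 71·619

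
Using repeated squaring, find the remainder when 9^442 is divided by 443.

9^1 ≡ 9 (mod 443)
9^2 ≡ 9^2 = 81 ≡ 81 (mod 443)
9^4 ≡ 81^2 = 6561 ≡ 359 (mod 443)
9^8 ≡ 359^2 = 128881 ≡ 411 (mod 443)
9^16 ≡ 411^2 = 168921 ≡ 138 (mod 443)
9^32 ≡ 138^2 = 19044 ≡ 438 (mod 443)
9^64 ≡ 438^2 = 191844 ≡ 25 (mod 443)
9^128 ≡ 25^2 = 625 ≡ 182 (mod 443)
9^256 ≡ 182^2 = 33124 ≡ 342 (mod 443)
442 = 256 + 128 + 32 + 16 + 8 + 2 in binary powers of 2.
So 9^442 ≡ 342 · 182 · 438 · 138 · 411 · 81 ≡ 1 (mod 443).
Since the result is 1, base 9 gives no evidence that 443 is composite.

1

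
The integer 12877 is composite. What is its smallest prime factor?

79

12877 is odd.
Digit sum 25, not divisible by 3.
Ends in 7: not divisible by 5.
7: 12877 = 7·1839 + 4
11: 12877 = 11·1170 + 7
13: 12877 = 13·990 + 7
17: 12877 = 17·757 + 8
19: 12877 = 19·677 + 14
23: 12877 = 23·559 + 20
29: 12877 = 29·444 + 1
31: 12877 = 31·415 + 12
37: 12877 = 37·348 + 1
41: 12877 = 41·314 + 3
43: 12877 = 43·299 + 20
47: 12877 = 47·273 + 46
53: 12877 = 53·242 + 51
59: 12877 = 59·218 + 15
61: 12877 = 61·211 + 6
67: 12877 = 67·192 + 13
71: 12877 = 71·181 + 26
73: 12877 = 73·176 + 29
79: 12877 = 79·163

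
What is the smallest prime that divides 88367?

97

88367 is odd.
Digit sum 32, not divisible by 3.
Ends in 7: not divisible by 5.
7: 88367 = 7·12623 + 6
11: 88367 = 11·8033 + 4
13: 88367 = 13·6797 + 6
17: 88367 = 17·5198 + 1
19: 88367 = 19·4650 + 17
23: 88367 = 23·3842 + 1
29: 88367 = 29·3047 + 4
31: 88367 = 31·2850 + 17
37: 88367 = 37·2388 + 11
41: 88367 = 41·2155 + 12
43: 88367 = 43·2055 + 2
47: 88367 = 47·1880 + 7
53: 88367 = 53·1667 + 16
59: 88367 = 59·1497 + 44
61: 88367 = 61·1448 + 39
67: 88367 = 67·1318 + 61
71: 88367 = 71·1244 + 43
73: 88367 = 73·1210 + 37
79: 88367 = 79·1118 + 45
83: 88367 = 83·1064 + 55
89: 88367 = 89·992 + 79
97: 88367 = 97·911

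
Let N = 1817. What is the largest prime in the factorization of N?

1817 = 23 · 79
79 is prime.
So 1817 = 23 · 79; the largest prime factor is 79.

79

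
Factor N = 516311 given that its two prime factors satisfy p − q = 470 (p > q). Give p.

991

Since p = q + 470, we have 516311 = q(q + 470), so q² + 470q − 516311 = 0.
Discriminant: 470² + 4·516311 = 220900 + 2065244 = 2286144; √2286144 = 1512.
q = (−470 + 1512)/2 = 521, and p = q + 470 = 991.
Check: 521 · 991 = 516311.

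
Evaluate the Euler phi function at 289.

272

Factor: 289 = 17^2.
φ(289) = 17^1·(17−1) = 272.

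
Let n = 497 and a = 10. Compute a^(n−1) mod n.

249

10^1 ≡ 10 (mod 497)
10^2 ≡ 10^2 = 100 ≡ 100 (mod 497)
10^4 ≡ 100^2 = 10000 ≡ 60 (mod 497)
10^8 ≡ 60^2 = 3600 ≡ 121 (mod 497)
10^16 ≡ 121^2 = 14641 ≡ 228 (mod 497)
10^32 ≡ 228^2 = 51984 ≡ 296 (mod 497)
10^64 ≡ 296^2 = 87616 ≡ 144 (mod 497)
10^128 ≡ 144^2 = 20736 ≡ 359 (mod 497)
10^256 ≡ 359^2 = 128881 ≡ 158 (mod 497)
496 = 256 + 128 + 64 + 32 + 16 in binary powers of 2.
So 10^496 ≡ 158 · 359 · 144 · 296 · 228 ≡ 249 (mod 497).
Since 249 ≠ 1, base 10 is a Fermat witness: 497 is composite.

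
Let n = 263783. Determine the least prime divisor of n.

263783 is odd.
Digit sum 29, not divisible by 3.
Ends in 3: not divisible by 5.
7: 263783 = 7·37683 + 2
11: 263783 = 11·23980 + 3
13: 263783 = 13·20291

13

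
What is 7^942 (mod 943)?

7^1 ≡ 7 (mod 943)
7^2 ≡ 7^2 = 49 ≡ 49 (mod 943)
7^4 ≡ 49^2 = 2401 ≡ 515 (mod 943)
7^8 ≡ 515^2 = 265225 ≡ 242 (mod 943)
7^16 ≡ 242^2 = 58564 ≡ 98 (mod 943)
7^32 ≡ 98^2 = 9604 ≡ 174 (mod 943)
7^64 ≡ 174^2 = 30276 ≡ 100 (mod 943)
7^128 ≡ 100^2 = 10000 ≡ 570 (mod 943)
7^256 ≡ 570^2 = 324900 ≡ 508 (mod 943)
7^512 ≡ 508^2 = 258064 ≡ 625 (mod 943)
942 = 512 + 256 + 128 + 32 + 8 + 4 + 2 in binary powers of 2.
So 7^942 ≡ 625 · 508 · 570 · 174 · 242 · 515 · 49 ≡ 156 (mod 943).
Since 156 ≠ 1, base 7 is a Fermat witness: 943 is composite.

156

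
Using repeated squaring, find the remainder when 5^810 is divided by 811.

1

5^1 ≡ 5 (mod 811)
5^2 ≡ 5^2 = 25 ≡ 25 (mod 811)
5^4 ≡ 25^2 = 625 ≡ 625 (mod 811)
5^8 ≡ 625^2 = 390625 ≡ 534 (mod 811)
5^16 ≡ 534^2 = 285156 ≡ 495 (mod 811)
5^32 ≡ 495^2 = 245025 ≡ 103 (mod 811)
5^64 ≡ 103^2 = 10609 ≡ 66 (mod 811)
5^128 ≡ 66^2 = 4356 ≡ 301 (mod 811)
5^256 ≡ 301^2 = 90601 ≡ 580 (mod 811)
5^512 ≡ 580^2 = 336400 ≡ 646 (mod 811)
810 = 512 + 256 + 32 + 8 + 2 in binary powers of 2.
So 5^810 ≡ 646 · 580 · 103 · 534 · 25 ≡ 1 (mod 811).
Since the result is 1, base 5 gives no evidence that 811 is composite.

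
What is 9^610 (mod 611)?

9^1 ≡ 9 (mod 611)
9^2 ≡ 9^2 = 81 ≡ 81 (mod 611)
9^4 ≡ 81^2 = 6561 ≡ 451 (mod 611)
9^8 ≡ 451^2 = 203401 ≡ 549 (mod 611)
9^16 ≡ 549^2 = 301401 ≡ 178 (mod 611)
9^32 ≡ 178^2 = 31684 ≡ 523 (mod 611)
9^64 ≡ 523^2 = 273529 ≡ 412 (mod 611)
9^128 ≡ 412^2 = 169744 ≡ 497 (mod 611)
9^256 ≡ 497^2 = 247009 ≡ 165 (mod 611)
9^512 ≡ 165^2 = 27225 ≡ 341 (mod 611)
610 = 512 + 64 + 32 + 2 in binary powers of 2.
So 9^610 ≡ 341 · 412 · 523 · 81 ≡ 191 (mod 611).
Since 191 ≠ 1, base 9 is a Fermat witness: 611 is composite.

191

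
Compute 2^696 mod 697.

2^1 ≡ 2 (mod 697)
2^2 ≡ 2^2 = 4 ≡ 4 (mod 697)
2^4 ≡ 4^2 = 16 ≡ 16 (mod 697)
2^8 ≡ 16^2 = 256 ≡ 256 (mod 697)
2^16 ≡ 256^2 = 65536 ≡ 18 (mod 697)
2^32 ≡ 18^2 = 324 ≡ 324 (mod 697)
2^64 ≡ 324^2 = 104976 ≡ 426 (mod 697)
2^128 ≡ 426^2 = 181476 ≡ 256 (mod 697)
2^256 ≡ 256^2 = 65536 ≡ 18 (mod 697)
2^512 ≡ 18^2 = 324 ≡ 324 (mod 697)
696 = 512 + 128 + 32 + 16 + 8 in binary powers of 2.
So 2^696 ≡ 324 · 256 · 324 · 18 · 256 ≡ 18 (mod 697).
Since 18 ≠ 1, base 2 is a Fermat witness: 697 is composite.

18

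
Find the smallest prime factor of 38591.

38591 is odd.
Digit sum 26, not divisible by 3.
Ends in 1: not divisible by 5.
7: 38591 = 7·5513

7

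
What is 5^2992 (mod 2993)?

5^1 ≡ 5 (mod 2993)
5^2 ≡ 5^2 = 25 ≡ 25 (mod 2993)
5^4 ≡ 25^2 = 625 ≡ 625 (mod 2993)
5^8 ≡ 625^2 = 390625 ≡ 1535 (mod 2993)
5^16 ≡ 1535^2 = 2356225 ≡ 734 (mod 2993)
5^32 ≡ 734^2 = 538756 ≡ 16 (mod 2993)
5^64 ≡ 16^2 = 256 ≡ 256 (mod 2993)
5^128 ≡ 256^2 = 65536 ≡ 2683 (mod 2993)
5^256 ≡ 2683^2 = 7198489 ≡ 324 (mod 2993)
5^512 ≡ 324^2 = 104976 ≡ 221 (mod 2993)
5^1024 ≡ 221^2 = 48841 ≡ 953 (mod 2993)
5^2048 ≡ 953^2 = 908209 ≡ 1330 (mod 2993)
2992 = 2048 + 512 + 256 + 128 + 32 + 16 in binary powers of 2.
So 5^2992 ≡ 1330 · 221 · 324 · 2683 · 16 · 734 ≡ 1492 (mod 2993).
Since 1492 ≠ 1, base 5 is a Fermat witness: 2993 is composite.

1492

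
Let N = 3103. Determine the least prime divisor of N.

29

3103 is odd.
Digit sum 7, not divisible by 3.
Ends in 3: not divisible by 5.
7: 3103 = 7·443 + 2
11: 3103 = 11·282 + 1
13: 3103 = 13·238 + 9
17: 3103 = 17·182 + 9
19: 3103 = 19·163 + 6
23: 3103 = 23·134 + 21
29: 3103 = 29·107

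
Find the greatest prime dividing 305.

305 = 5 · 61
61 is prime.
So 305 = 5 · 61; the largest prime factor is 61.

61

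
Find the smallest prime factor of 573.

3

573 is odd.
Digit sum 15, divisible by 3.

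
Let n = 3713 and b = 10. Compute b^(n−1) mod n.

10^1 ≡ 10 (mod 3713)
10^2 ≡ 10^2 = 100 ≡ 100 (mod 3713)
10^4 ≡ 100^2 = 10000 ≡ 2574 (mod 3713)
10^8 ≡ 2574^2 = 6625476 ≡ 1484 (mod 3713)
10^16 ≡ 1484^2 = 2202256 ≡ 447 (mod 3713)
10^32 ≡ 447^2 = 199809 ≡ 3020 (mod 3713)
10^64 ≡ 3020^2 = 9120400 ≡ 1272 (mod 3713)
10^128 ≡ 1272^2 = 1617984 ≡ 2829 (mod 3713)
10^256 ≡ 2829^2 = 8003241 ≡ 1726 (mod 3713)
10^512 ≡ 1726^2 = 2979076 ≡ 1250 (mod 3713)
10^1024 ≡ 1250^2 = 1562500 ≡ 3040 (mod 3713)
10^2048 ≡ 3040^2 = 9241600 ≡ 3656 (mod 3713)
3712 = 2048 + 1024 + 512 + 128 in binary powers of 2.
So 10^3712 ≡ 3656 · 3040 · 1250 · 2829 ≡ 2550 (mod 3713).
Since 2550 ≠ 1, base 10 is a Fermat witness: 3713 is composite.

2550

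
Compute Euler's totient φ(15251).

Factor: 15251 = 101 · 151.
φ(15251) = (101−1) · (151−1) = 100 · 150 = 15000.

15000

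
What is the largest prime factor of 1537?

1537 = 29 · 53
53 is prime.
So 1537 = 29 · 53; the largest prime factor is 53.

53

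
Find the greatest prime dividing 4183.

89

4183 = 47 · 89
89 is prime.
So 4183 = 47 · 89; the largest prime factor is 89.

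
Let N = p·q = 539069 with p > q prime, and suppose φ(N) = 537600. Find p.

φ(n) = (p−1)(q−1) = n − (p+q) + 1, so p + q = 539069 − 537600 + 1 = 1470.
p and q are the roots of t² − 1470t + 539069 = 0.
Discriminant: 1470² − 4·539069 = 2160900 − 2156276 = 4624; √4624 = 68.
q = (1470 − 68)/2 = 701, p = (1470 + 68)/2 = 769.
Check: 701 · 769 = 539069.

769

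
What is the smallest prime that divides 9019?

29

9019 is odd.
Digit sum 19, not divisible by 3.
Ends in 9: not divisible by 5.
7: 9019 = 7·1288 + 3
11: 9019 = 11·819 + 10
13: 9019 = 13·693 + 10
17: 9019 = 17·530 + 9
19: 9019 = 19·474 + 13
23: 9019 = 23·392 + 3
29: 9019 = 29·311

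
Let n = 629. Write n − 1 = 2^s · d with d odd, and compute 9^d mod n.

629 − 1 = 628 = 2^2 · 157, so d = 157.
9^1 ≡ 9 (mod 629)
9^2 ≡ 9^2 = 81 ≡ 81 (mod 629)
9^4 ≡ 81^2 = 6561 ≡ 271 (mod 629)
9^8 ≡ 271^2 = 73441 ≡ 477 (mod 629)
9^16 ≡ 477^2 = 227529 ≡ 460 (mod 629)
9^32 ≡ 460^2 = 211600 ≡ 256 (mod 629)
9^64 ≡ 256^2 = 65536 ≡ 120 (mod 629)
9^128 ≡ 120^2 = 14400 ≡ 562 (mod 629)
157 = 128 + 16 + 8 + 4 + 1 in binary powers of 2.
So 9^157 ≡ 562 · 460 · 477 · 271 · 9 ≡ 382 (mod 629).
Squaring chain: 382 → 625; never reaches −1, so base 9 is a Miller–Rabin witness that 629 is composite.

382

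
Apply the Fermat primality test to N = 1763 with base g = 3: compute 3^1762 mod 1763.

3^1 ≡ 3 (mod 1763)
3^2 ≡ 3^2 = 9 ≡ 9 (mod 1763)
3^4 ≡ 9^2 = 81 ≡ 81 (mod 1763)
3^8 ≡ 81^2 = 6561 ≡ 1272 (mod 1763)
3^16 ≡ 1272^2 = 1617984 ≡ 1313 (mod 1763)
3^32 ≡ 1313^2 = 1723969 ≡ 1518 (mod 1763)
3^64 ≡ 1518^2 = 2304324 ≡ 83 (mod 1763)
3^128 ≡ 83^2 = 6889 ≡ 1600 (mod 1763)
3^256 ≡ 1600^2 = 2560000 ≡ 124 (mod 1763)
3^512 ≡ 124^2 = 15376 ≡ 1272 (mod 1763)
3^1024 ≡ 1272^2 = 1617984 ≡ 1313 (mod 1763)
1762 = 1024 + 512 + 128 + 64 + 32 + 2 in binary powers of 2.
So 3^1762 ≡ 1313 · 1272 · 1600 · 83 · 1518 · 9 ≡ 583 (mod 1763).
Since 583 ≠ 1, base 3 is a Fermat witness: 1763 is composite.

583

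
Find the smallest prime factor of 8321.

53

8321 is odd.
Digit sum 14, not divisible by 3.
Ends in 1: not divisible by 5.
7: 8321 = 7·1188 + 5
11: 8321 = 11·756 + 5
13: 8321 = 13·640 + 1
17: 8321 = 17·489 + 8
19: 8321 = 19·437 + 18
23: 8321 = 23·361 + 18
29: 8321 = 29·286 + 27
31: 8321 = 31·268 + 13
37: 8321 = 37·224 + 33
41: 8321 = 41·202 + 39
43: 8321 = 43·193 + 22
47: 8321 = 47·177 + 2
53: 8321 = 53·157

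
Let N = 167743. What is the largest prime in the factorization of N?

83

167743 = 43 · 3901
3901 = 47 · 83
83 is prime.
So 167743 = 43 · 47 · 83; the largest prime factor is 83.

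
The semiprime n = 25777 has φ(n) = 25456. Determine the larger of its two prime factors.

φ(n) = (p−1)(q−1) = n − (p+q) + 1, so p + q = 25777 − 25456 + 1 = 322.
p and q are the roots of t² − 322t + 25777 = 0.
Discriminant: 322² − 4·25777 = 103684 − 103108 = 576; √576 = 24.
q = (322 − 24)/2 = 149, p = (322 + 24)/2 = 173.
Check: 149 · 173 = 25777.

173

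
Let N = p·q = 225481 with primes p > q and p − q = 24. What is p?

Since p = q + 24, we have 225481 = q(q + 24), so q² + 24q − 225481 = 0.
Discriminant: 24² + 4·225481 = 576 + 901924 = 902500; √902500 = 950.
q = (−24 + 950)/2 = 463, and p = q + 24 = 487.
Check: 463 · 487 = 225481.

487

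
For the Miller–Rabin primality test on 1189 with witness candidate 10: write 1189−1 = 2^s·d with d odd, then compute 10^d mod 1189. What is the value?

305

1189 − 1 = 1188 = 2^2 · 297, so d = 297.
10^1 ≡ 10 (mod 1189)
10^2 ≡ 10^2 = 100 ≡ 100 (mod 1189)
10^4 ≡ 100^2 = 10000 ≡ 488 (mod 1189)
10^8 ≡ 488^2 = 238144 ≡ 344 (mod 1189)
10^16 ≡ 344^2 = 118336 ≡ 625 (mod 1189)
10^32 ≡ 625^2 = 390625 ≡ 633 (mod 1189)
10^64 ≡ 633^2 = 400689 ≡ 1185 (mod 1189)
10^128 ≡ 1185^2 = 1404225 ≡ 16 (mod 1189)
10^256 ≡ 16^2 = 256 ≡ 256 (mod 1189)
297 = 256 + 32 + 8 + 1 in binary powers of 2.
So 10^297 ≡ 256 · 633 · 344 · 10 ≡ 305 (mod 1189).
Squaring chain: 305 → 283; never reaches −1, so base 10 is a Miller–Rabin witness that 1189 is composite.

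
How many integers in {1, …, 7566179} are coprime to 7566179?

Factor: 7566179 = 193 · 197 · 199.
φ(7566179) = (193−1) · (197−1) · (199−1) = 192 · 196 · 198 = 7451136.

7451136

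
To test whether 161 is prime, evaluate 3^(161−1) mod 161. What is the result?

3^1 ≡ 3 (mod 161)
3^2 ≡ 3^2 = 9 ≡ 9 (mod 161)
3^4 ≡ 9^2 = 81 ≡ 81 (mod 161)
3^8 ≡ 81^2 = 6561 ≡ 121 (mod 161)
3^16 ≡ 121^2 = 14641 ≡ 151 (mod 161)
3^32 ≡ 151^2 = 22801 ≡ 100 (mod 161)
3^64 ≡ 100^2 = 10000 ≡ 18 (mod 161)
3^128 ≡ 18^2 = 324 ≡ 2 (mod 161)
160 = 128 + 32 in binary powers of 2.
So 3^160 ≡ 2 · 100 ≡ 39 (mod 161).
Since 39 ≠ 1, base 3 is a Fermat witness: 161 is composite.

39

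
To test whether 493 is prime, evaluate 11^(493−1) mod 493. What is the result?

285

11^1 ≡ 11 (mod 493)
11^2 ≡ 11^2 = 121 ≡ 121 (mod 493)
11^4 ≡ 121^2 = 14641 ≡ 344 (mod 493)
11^8 ≡ 344^2 = 118336 ≡ 16 (mod 493)
11^16 ≡ 16^2 = 256 ≡ 256 (mod 493)
11^32 ≡ 256^2 = 65536 ≡ 460 (mod 493)
11^64 ≡ 460^2 = 211600 ≡ 103 (mod 493)
11^128 ≡ 103^2 = 10609 ≡ 256 (mod 493)
11^256 ≡ 256^2 = 65536 ≡ 460 (mod 493)
492 = 256 + 128 + 64 + 32 + 8 + 4 in binary powers of 2.
So 11^492 ≡ 460 · 256 · 103 · 460 · 16 · 344 ≡ 285 (mod 493).
Since 285 ≠ 1, base 11 is a Fermat witness: 493 is composite.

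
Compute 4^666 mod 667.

25

4^1 ≡ 4 (mod 667)
4^2 ≡ 4^2 = 16 ≡ 16 (mod 667)
4^4 ≡ 16^2 = 256 ≡ 256 (mod 667)
4^8 ≡ 256^2 = 65536 ≡ 170 (mod 667)
4^16 ≡ 170^2 = 28900 ≡ 219 (mod 667)
4^32 ≡ 219^2 = 47961 ≡ 604 (mod 667)
4^64 ≡ 604^2 = 364816 ≡ 634 (mod 667)
4^128 ≡ 634^2 = 401956 ≡ 422 (mod 667)
4^256 ≡ 422^2 = 178084 ≡ 662 (mod 667)
4^512 ≡ 662^2 = 438244 ≡ 25 (mod 667)
666 = 512 + 128 + 16 + 8 + 2 in binary powers of 2.
So 4^666 ≡ 25 · 422 · 219 · 170 · 16 ≡ 25 (mod 667).
Since 25 ≠ 1, base 4 is a Fermat witness: 667 is composite.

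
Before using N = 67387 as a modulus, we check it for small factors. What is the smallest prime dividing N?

79

67387 is odd.
Digit sum 31, not divisible by 3.
Ends in 7: not divisible by 5.
7: 67387 = 7·9626 + 5
11: 67387 = 11·6126 + 1
13: 67387 = 13·5183 + 8
17: 67387 = 17·3963 + 16
19: 67387 = 19·3546 + 13
23: 67387 = 23·2929 + 20
29: 67387 = 29·2323 + 20
31: 67387 = 31·2173 + 24
37: 67387 = 37·1821 + 10
41: 67387 = 41·1643 + 24
43: 67387 = 43·1567 + 6
47: 67387 = 47·1433 + 36
53: 67387 = 53·1271 + 24
59: 67387 = 59·1142 + 9
61: 67387 = 61·1104 + 43
67: 67387 = 67·1005 + 52
71: 67387 = 71·949 + 8
73: 67387 = 73·923 + 8
79: 67387 = 79·853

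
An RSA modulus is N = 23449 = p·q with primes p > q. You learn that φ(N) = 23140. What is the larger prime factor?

179

φ(n) = (p−1)(q−1) = n − (p+q) + 1, so p + q = 23449 − 23140 + 1 = 310.
p and q are the roots of t² − 310t + 23449 = 0.
Discriminant: 310² − 4·23449 = 96100 − 93796 = 2304; √2304 = 48.
q = (310 − 48)/2 = 131, p = (310 + 48)/2 = 179.
Check: 131 · 179 = 23449.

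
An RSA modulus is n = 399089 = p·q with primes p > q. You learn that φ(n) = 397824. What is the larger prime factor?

673

φ(n) = (p−1)(q−1) = n − (p+q) + 1, so p + q = 399089 − 397824 + 1 = 1266.
p and q are the roots of t² − 1266t + 399089 = 0.
Discriminant: 1266² − 4·399089 = 1602756 − 1596356 = 6400; √6400 = 80.
q = (1266 − 80)/2 = 593, p = (1266 + 80)/2 = 673.
Check: 593 · 673 = 399089.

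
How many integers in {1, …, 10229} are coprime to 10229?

Factor: 10229 = 53 · 193.
φ(10229) = (53−1) · (193−1) = 52 · 192 = 9984.

9984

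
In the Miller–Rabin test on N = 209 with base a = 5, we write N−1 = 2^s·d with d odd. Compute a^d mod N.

209 − 1 = 208 = 2^4 · 13, so d = 13.
5^1 ≡ 5 (mod 209)
5^2 ≡ 5^2 = 25 ≡ 25 (mod 209)
5^4 ≡ 25^2 = 625 ≡ 207 (mod 209)
5^8 ≡ 207^2 = 42849 ≡ 4 (mod 209)
13 = 8 + 4 + 1 in binary powers of 2.
So 5^13 ≡ 4 · 207 · 5 ≡ 169 (mod 209).
Squaring chain: 169 → 137 → 168 → 9; never reaches −1, so base 5 is a Miller–Rabin witness that 209 is composite.

169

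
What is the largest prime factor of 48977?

67

48977 = 17 · 2881
2881 = 43 · 67
67 is prime.
So 48977 = 17 · 43 · 67; the largest prime factor is 67.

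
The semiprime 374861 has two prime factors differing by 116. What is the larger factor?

673

Since p = q + 116, we have 374861 = q(q + 116), so q² + 116q − 374861 = 0.
Discriminant: 116² + 4·374861 = 13456 + 1499444 = 1512900; √1512900 = 1230.
q = (−116 + 1230)/2 = 557, and p = q + 116 = 673.
Check: 557 · 673 = 374861.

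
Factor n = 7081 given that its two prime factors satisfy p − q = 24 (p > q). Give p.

Since p = q + 24, we have 7081 = q(q + 24), so q² + 24q − 7081 = 0.
Discriminant: 24² + 4·7081 = 576 + 28324 = 28900; √28900 = 170.
q = (−24 + 170)/2 = 73, and p = q + 24 = 97.
Check: 73 · 97 = 7081.

97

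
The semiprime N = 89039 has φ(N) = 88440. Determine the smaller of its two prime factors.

269

φ(n) = (p−1)(q−1) = n − (p+q) + 1, so p + q = 89039 − 88440 + 1 = 600.
p and q are the roots of t² − 600t + 89039 = 0.
Discriminant: 600² − 4·89039 = 360000 − 356156 = 3844; √3844 = 62.
q = (600 − 62)/2 = 269, p = (600 + 62)/2 = 331.
Check: 269 · 331 = 89039.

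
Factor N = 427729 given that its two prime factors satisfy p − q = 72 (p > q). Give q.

619

Since p = q + 72, we have 427729 = q(q + 72), so q² + 72q − 427729 = 0.
Discriminant: 72² + 4·427729 = 5184 + 1710916 = 1716100; √1716100 = 1310.
q = (−72 + 1310)/2 = 619, and p = q + 72 = 691.
Check: 619 · 691 = 427729.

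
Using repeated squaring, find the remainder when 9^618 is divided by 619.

1

9^1 ≡ 9 (mod 619)
9^2 ≡ 9^2 = 81 ≡ 81 (mod 619)
9^4 ≡ 81^2 = 6561 ≡ 371 (mod 619)
9^8 ≡ 371^2 = 137641 ≡ 223 (mod 619)
9^16 ≡ 223^2 = 49729 ≡ 209 (mod 619)
9^32 ≡ 209^2 = 43681 ≡ 351 (mod 619)
9^64 ≡ 351^2 = 123201 ≡ 20 (mod 619)
9^128 ≡ 20^2 = 400 ≡ 400 (mod 619)
9^256 ≡ 400^2 = 160000 ≡ 298 (mod 619)
9^512 ≡ 298^2 = 88804 ≡ 287 (mod 619)
618 = 512 + 64 + 32 + 8 + 2 in binary powers of 2.
So 9^618 ≡ 287 · 20 · 351 · 223 · 81 ≡ 1 (mod 619).
Since the result is 1, base 9 gives no evidence that 619 is composite.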